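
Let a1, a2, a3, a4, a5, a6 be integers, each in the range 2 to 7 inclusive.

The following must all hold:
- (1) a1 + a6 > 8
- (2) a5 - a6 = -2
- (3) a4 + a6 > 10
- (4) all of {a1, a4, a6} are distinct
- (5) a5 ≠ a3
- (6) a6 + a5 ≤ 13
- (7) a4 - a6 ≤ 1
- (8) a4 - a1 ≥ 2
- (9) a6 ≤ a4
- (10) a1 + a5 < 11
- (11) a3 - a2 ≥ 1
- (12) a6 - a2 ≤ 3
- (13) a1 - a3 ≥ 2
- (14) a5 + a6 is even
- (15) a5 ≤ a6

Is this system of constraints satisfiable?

Constraints 7, 8, 11, 12, and 13 give a4 − a1 ≥ 2, a1 − a3 ≥ 2, a3 − a2 ≥ 1, a2 − a6 ≥ -3, a6 − a4 ≥ -1.
Adding all 5 inequalities: the left sides telescope to 0, and the right sides sum to 2 + 2 + 1 + (-3) + (-1) = 1. So 0 ≥ 1, which is false.

Unsatisfiable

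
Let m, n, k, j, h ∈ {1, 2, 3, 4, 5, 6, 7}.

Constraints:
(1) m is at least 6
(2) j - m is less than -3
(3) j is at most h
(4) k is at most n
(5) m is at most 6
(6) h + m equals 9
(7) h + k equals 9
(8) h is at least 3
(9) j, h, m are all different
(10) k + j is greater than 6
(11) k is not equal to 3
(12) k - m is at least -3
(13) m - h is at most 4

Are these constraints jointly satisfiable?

Satisfiable

Setting (m, n, k, j, h) = (6, 7, 6, 1, 3) satisfies everything: constraint 2: j - m = -5; constraint 6: h + m = 9; constraint 7: h + k = 9, and the others follow.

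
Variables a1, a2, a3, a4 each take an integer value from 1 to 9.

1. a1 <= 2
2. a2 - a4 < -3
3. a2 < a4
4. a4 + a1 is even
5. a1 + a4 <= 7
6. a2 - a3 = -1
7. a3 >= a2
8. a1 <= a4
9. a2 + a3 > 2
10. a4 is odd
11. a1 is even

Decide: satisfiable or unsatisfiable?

Unsatisfiable

Constraint 10 makes a4 odd and constraint 11 makes a1 even, so a4 + a1 must be odd. Constraint 4 says a4 + a1 is even — contradiction.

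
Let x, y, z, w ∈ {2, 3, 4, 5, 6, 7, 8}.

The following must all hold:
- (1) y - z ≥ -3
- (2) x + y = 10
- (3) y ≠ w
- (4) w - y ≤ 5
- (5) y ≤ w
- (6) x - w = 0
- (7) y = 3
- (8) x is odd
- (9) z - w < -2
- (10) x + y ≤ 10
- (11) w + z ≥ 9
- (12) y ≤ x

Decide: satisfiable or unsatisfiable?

The assignment x = 7, y = 3, z = 3, w = 7 works:
  constraint 1 holds since y - z = 0.
  constraint 2 holds since x + y = 10.
The rest check out directly.

Satisfiable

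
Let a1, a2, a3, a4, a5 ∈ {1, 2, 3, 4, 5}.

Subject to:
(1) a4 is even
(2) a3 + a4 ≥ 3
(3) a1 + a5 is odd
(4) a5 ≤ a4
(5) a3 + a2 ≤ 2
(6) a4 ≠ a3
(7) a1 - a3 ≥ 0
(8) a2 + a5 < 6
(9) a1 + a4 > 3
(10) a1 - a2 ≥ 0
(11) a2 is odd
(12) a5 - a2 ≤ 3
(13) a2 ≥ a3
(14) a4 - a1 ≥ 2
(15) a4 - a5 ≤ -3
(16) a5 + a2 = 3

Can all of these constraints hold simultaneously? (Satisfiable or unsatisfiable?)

Constraints 10, 12, 14, and 15 give a4 − a1 ≥ 2, a1 − a2 ≥ 0, a2 − a5 ≥ -3, a5 − a4 ≥ 3.
Adding all 4 inequalities: the left sides telescope to 0, and the right sides sum to 2 + 0 + (-3) + 3 = 2. So 0 ≥ 2, which is false.

Unsatisfiable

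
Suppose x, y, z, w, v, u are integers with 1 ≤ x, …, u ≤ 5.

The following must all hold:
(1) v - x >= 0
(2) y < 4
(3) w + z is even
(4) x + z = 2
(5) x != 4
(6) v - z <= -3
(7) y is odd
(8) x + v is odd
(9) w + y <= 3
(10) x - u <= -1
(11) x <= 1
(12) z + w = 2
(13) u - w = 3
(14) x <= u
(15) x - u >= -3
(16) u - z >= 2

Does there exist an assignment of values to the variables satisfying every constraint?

Unsatisfiable

Constraints 1, 6, 15, and 16 give x − u ≥ -3, u − z ≥ 2, z − v ≥ 3, v − x ≥ 0.
Adding all 4 inequalities: the left sides telescope to 0, and the right sides sum to (-3) + 2 + 3 + 0 = 2. So 0 ≥ 2, which is false.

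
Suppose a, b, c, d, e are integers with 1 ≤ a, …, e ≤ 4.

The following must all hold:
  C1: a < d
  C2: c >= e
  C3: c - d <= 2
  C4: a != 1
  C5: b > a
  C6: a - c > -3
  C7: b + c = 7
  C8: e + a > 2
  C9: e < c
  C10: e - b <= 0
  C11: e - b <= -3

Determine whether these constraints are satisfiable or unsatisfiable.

Setting (a, b, c, d, e) = (3, 4, 3, 4, 1) satisfies everything: constraint 3: c - d = -1; constraint 6: a - c = 0; constraint 7: b + c = 7, and the others follow.

Satisfiable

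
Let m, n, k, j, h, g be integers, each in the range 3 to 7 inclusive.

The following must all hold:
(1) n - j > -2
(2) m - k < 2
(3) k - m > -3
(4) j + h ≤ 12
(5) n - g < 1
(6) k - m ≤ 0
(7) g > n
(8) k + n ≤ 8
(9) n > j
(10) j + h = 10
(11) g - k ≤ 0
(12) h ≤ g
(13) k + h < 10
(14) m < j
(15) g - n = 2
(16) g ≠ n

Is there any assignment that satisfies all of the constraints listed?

Constraints 6, 7, 9, 11, and 14 give m < j, j < n, n < g, g ≤ k, k ≤ m. Chaining: m < j < n < g ≤ k ≤ m, which forces m < m — impossible.

Unsatisfiable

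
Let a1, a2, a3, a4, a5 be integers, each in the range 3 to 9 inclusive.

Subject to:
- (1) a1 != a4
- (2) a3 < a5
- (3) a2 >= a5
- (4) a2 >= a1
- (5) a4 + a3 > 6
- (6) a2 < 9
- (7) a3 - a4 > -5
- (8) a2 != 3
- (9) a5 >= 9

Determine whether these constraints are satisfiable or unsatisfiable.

From constraints 3 and 9: a2 ≥ a5 and a5 ≥ 9, so a2 ≥ 9. From constraint 6: a2 ≤ 8. But 8 < 9, so no value of a2 works.

Unsatisfiable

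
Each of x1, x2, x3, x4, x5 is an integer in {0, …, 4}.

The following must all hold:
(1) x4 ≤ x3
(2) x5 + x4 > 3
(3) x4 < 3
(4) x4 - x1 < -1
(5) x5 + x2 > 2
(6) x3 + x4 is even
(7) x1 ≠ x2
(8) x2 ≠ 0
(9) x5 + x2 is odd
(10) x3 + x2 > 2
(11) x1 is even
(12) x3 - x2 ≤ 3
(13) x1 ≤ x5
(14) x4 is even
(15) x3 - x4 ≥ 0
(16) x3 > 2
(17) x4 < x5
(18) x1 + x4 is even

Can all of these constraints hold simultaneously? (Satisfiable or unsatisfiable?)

Try x1 = 4, x2 = 1, x3 = 4, x4 = 2, x5 = 4.
Check constraint 2: x5 + x4 = 6; constraint 4: x4 - x1 = -2; constraint 5: x5 + x2 = 5. The remaining constraints are straightforward to verify.

Satisfiable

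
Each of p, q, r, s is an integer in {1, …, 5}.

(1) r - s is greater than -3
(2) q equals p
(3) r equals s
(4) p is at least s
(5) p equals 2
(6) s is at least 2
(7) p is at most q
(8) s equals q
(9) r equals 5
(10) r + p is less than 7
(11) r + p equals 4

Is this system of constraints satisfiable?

Unsatisfiable

Constraint 9 fixes r = 5 and constraint 5 fixes p = 2. Constraints 2, 3, and 8 give r = s = q = p, so r = p. But 5 ≠ 2 — contradiction.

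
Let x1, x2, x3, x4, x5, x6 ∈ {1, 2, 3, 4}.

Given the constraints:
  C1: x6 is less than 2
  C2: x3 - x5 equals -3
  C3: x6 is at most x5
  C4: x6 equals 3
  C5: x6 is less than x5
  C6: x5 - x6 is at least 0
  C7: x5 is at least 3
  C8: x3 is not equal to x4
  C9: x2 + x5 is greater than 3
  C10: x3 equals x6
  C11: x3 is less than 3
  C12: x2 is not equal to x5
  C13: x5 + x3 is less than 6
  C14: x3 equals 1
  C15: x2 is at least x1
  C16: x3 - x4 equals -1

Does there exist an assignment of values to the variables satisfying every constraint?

Unsatisfiable

Constraint 14 fixes x3 = 1 and constraint 4 fixes x6 = 3, but constraint 10 requires x3 = x6. Since 1 ≠ 3, contradiction.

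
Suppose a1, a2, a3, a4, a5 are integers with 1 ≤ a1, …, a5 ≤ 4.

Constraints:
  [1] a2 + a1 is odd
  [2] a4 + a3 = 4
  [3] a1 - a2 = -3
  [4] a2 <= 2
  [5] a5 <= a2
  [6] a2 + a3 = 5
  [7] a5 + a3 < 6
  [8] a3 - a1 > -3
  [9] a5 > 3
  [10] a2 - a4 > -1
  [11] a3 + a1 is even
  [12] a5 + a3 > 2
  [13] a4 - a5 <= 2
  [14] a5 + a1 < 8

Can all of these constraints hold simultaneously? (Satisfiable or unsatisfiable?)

From constraint 9: a5 ≥ 4. From constraints 4 and 5: a5 ≤ a2 and a2 ≤ 2, so a5 ≤ 2. But 2 < 4, so no value of a5 works.

Unsatisfiable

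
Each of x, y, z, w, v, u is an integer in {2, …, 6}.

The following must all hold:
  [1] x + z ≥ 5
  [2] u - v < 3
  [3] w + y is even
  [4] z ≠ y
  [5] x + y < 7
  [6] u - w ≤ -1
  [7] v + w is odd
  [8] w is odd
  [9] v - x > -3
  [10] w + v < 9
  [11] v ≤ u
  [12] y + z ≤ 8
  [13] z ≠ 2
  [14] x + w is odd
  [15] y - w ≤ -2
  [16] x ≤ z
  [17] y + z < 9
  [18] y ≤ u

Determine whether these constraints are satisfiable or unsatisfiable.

Take x = 2, y = 3, z = 5, w = 5, v = 2, u = 3. Then constraint 1: x + z = 7; constraint 2: u - v = 1; constraint 5: x + y = 5, and every other listed constraint is also met.

Satisfiable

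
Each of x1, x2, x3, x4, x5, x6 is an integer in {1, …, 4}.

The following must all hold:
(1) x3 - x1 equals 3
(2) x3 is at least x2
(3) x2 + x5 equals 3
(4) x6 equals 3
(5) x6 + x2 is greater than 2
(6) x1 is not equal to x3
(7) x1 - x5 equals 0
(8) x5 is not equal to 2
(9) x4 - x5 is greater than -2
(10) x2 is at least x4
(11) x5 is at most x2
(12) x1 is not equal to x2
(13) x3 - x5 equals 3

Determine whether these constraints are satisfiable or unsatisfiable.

Take x1 = 1, x2 = 2, x3 = 4, x4 = 1, x5 = 1, x6 = 3. Then constraint 1: x3 - x1 = 3; constraint 3: x2 + x5 = 3; constraint 5: x6 + x2 = 5, and every other listed constraint is also met.

Satisfiable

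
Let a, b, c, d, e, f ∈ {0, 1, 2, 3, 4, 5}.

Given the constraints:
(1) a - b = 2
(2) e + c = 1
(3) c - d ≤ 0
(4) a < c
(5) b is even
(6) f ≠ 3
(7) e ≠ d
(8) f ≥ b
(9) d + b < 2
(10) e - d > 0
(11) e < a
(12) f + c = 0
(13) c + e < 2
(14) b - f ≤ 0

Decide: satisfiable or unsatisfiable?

Constraints 3, 4, 10, and 11 give d < e, e < a, a < c, c ≤ d. Chaining: d < e < a < c ≤ d, which forces d < d — impossible.

Unsatisfiable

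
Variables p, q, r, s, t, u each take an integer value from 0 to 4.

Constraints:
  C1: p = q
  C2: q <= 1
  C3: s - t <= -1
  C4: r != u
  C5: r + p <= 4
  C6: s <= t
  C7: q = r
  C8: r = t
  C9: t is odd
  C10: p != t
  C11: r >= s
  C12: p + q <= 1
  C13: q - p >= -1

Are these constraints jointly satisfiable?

From constraints 1, 7, and 8, p = q = r = t, so p = t. But constraint 10 says p ≠ t. Contradiction.

Unsatisfiable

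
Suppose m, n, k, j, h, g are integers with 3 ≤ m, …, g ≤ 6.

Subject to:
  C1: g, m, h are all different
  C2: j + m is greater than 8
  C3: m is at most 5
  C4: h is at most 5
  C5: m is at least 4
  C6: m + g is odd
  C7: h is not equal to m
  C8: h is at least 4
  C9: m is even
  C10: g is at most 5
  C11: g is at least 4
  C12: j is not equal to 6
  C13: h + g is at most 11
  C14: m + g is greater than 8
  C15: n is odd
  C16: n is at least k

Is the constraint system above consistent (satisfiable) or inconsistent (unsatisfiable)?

Constraints 3, 4, 5, 8, 10, and 11 confine each of g, m, h to the 2 values {4, 5}.
Constraint 1 requires all 3 of them to be distinct, but only 2 values are available — impossible by the pigeonhole principle.

Unsatisfiable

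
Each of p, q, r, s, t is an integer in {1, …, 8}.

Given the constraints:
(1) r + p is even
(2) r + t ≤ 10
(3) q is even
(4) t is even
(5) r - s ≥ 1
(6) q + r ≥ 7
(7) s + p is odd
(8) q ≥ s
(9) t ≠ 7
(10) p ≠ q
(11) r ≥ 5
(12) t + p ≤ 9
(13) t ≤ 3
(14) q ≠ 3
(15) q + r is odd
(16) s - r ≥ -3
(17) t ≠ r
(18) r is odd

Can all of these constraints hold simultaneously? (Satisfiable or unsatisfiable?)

Take p = 5, q = 2, r = 5, s = 2, t = 2. Then constraint 2: r + t = 7; constraint 5: r - s = 3; constraint 6: q + r = 7, and every other listed constraint is also met.

Satisfiable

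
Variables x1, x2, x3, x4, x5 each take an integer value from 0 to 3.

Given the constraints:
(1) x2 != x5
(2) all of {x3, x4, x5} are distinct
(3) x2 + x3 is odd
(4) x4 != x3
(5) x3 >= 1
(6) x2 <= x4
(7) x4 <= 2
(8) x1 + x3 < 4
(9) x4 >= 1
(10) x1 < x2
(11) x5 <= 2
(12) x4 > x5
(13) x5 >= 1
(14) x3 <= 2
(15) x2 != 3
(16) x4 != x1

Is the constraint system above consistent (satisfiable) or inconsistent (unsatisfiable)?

Constraints 5, 7, 9, 11, 13, and 14 confine each of x3, x4, x5 to the 2 values {1, 2}.
Constraint 2 requires all 3 of them to be distinct, but only 2 values are available — impossible by the pigeonhole principle.

Unsatisfiable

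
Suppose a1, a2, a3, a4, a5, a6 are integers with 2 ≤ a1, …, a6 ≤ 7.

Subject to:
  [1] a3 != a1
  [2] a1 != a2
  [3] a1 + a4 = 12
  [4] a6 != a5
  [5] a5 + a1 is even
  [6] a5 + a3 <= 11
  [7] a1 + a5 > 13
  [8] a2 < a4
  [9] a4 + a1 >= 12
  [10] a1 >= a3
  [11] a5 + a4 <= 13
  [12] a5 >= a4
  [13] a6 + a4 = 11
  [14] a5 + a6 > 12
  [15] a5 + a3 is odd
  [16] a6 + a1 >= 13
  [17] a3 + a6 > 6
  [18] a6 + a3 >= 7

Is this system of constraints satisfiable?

Satisfiable

One satisfying assignment is a1 = 7, a2 = 2, a3 = 2, a4 = 5, a5 = 7, a6 = 6.
For the less obvious constraints — constraint 3: a1 + a4 = 12; constraint 6: a5 + a3 = 9 — and the others hold by inspection.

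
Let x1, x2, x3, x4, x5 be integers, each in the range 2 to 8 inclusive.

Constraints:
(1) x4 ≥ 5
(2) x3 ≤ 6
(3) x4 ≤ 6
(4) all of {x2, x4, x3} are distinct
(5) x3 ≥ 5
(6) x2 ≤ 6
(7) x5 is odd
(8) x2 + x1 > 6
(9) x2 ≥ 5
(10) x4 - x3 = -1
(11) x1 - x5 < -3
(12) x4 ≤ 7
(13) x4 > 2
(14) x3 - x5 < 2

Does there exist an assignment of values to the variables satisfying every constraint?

Constraints 1, 2, 3, 5, 6, and 9 confine each of x2, x4, x3 to the 2 values {5, 6}.
Constraint 4 requires all 3 of them to be distinct, but only 2 values are available — impossible by the pigeonhole principle.

Unsatisfiable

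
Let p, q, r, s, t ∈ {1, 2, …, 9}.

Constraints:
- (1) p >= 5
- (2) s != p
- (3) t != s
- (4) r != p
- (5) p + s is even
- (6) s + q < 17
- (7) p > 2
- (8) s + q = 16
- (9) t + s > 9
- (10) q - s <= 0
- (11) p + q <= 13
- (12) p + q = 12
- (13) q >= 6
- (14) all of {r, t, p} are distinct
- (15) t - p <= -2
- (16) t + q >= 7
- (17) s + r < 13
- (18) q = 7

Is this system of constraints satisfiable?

One satisfying assignment is p = 5, q = 7, r = 2, s = 9, t = 3.
For the less obvious constraints — constraint 6: s + q = 16; constraint 8: s + q = 16; constraint 9: t + s = 12 — and the others hold by inspection.

Satisfiable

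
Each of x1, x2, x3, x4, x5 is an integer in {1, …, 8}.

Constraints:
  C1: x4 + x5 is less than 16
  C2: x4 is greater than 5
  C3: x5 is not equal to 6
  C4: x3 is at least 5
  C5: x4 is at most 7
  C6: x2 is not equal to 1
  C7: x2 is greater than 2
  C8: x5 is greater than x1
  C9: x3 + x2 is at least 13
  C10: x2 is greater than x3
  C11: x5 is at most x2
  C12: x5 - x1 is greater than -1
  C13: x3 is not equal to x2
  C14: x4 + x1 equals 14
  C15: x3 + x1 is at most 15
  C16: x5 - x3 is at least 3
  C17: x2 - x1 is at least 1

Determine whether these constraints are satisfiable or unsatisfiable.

Take x1 = 7, x2 = 8, x3 = 5, x4 = 7, x5 = 8. Then constraint 1: x4 + x5 = 15; constraint 9: x3 + x2 = 13; constraint 12: x5 - x1 = 1, and every other listed constraint is also met.

Satisfiable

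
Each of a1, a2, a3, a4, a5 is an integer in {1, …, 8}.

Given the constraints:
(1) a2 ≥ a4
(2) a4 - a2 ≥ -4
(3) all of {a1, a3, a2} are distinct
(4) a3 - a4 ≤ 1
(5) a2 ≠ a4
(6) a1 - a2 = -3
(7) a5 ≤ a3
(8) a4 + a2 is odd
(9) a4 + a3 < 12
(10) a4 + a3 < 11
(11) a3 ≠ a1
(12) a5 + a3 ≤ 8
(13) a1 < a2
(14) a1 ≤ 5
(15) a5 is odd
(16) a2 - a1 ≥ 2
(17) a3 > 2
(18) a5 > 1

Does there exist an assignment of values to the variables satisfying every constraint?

Try a1 = 3, a2 = 6, a3 = 5, a4 = 5, a5 = 3.
Check constraint 2: a4 - a2 = -1; constraint 4: a3 - a4 = 0; constraint 6: a1 - a2 = -3. The remaining constraints are straightforward to verify.

Satisfiable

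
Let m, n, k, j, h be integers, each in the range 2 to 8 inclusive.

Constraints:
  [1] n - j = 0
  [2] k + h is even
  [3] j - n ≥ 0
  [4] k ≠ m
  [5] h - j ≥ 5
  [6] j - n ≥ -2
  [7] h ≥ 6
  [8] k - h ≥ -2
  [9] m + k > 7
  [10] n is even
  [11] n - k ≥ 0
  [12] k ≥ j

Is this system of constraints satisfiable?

Constraints 5, 6, 8, and 11 give k − h ≥ -2, h − j ≥ 5, j − n ≥ -2, n − k ≥ 0.
Adding all 4 inequalities: the left sides telescope to 0, and the right sides sum to (-2) + 5 + (-2) + 0 = 1. So 0 ≥ 1, which is false.

Unsatisfiable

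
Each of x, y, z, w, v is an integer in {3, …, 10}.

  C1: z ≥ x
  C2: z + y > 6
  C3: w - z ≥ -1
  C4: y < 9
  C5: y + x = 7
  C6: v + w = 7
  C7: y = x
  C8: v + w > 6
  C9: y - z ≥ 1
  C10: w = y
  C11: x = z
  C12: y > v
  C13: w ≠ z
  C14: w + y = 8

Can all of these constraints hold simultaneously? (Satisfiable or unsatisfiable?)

Unsatisfiable

From constraints 7, 10, and 11, w = y = x = z, so w = z. But constraint 13 says w ≠ z. Contradiction.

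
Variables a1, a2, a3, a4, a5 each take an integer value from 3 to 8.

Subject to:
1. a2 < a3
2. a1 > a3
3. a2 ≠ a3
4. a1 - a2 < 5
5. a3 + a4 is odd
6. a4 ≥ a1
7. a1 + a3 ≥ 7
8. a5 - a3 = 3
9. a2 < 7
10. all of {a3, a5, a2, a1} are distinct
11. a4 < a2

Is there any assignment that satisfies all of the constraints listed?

Unsatisfiable

Constraints 1, 2, 6, and 11 give a3 < a1, a1 ≤ a4, a4 < a2, a2 < a3. Chaining: a3 < a1 ≤ a4 < a2 < a3, which forces a3 < a3 — impossible.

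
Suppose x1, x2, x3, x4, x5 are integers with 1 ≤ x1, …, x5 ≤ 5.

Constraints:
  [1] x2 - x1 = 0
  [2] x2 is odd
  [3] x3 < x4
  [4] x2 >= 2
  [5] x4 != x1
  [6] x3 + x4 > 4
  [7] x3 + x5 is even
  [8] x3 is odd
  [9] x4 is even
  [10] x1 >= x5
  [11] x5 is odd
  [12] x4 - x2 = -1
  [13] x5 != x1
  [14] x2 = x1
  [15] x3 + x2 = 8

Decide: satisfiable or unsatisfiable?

Satisfiable

Take x1 = 5, x2 = 5, x3 = 3, x4 = 4, x5 = 1. Then constraint 1: x2 - x1 = 0; constraint 6: x3 + x4 = 7; constraint 12: x4 - x2 = -1, and every other listed constraint is also met.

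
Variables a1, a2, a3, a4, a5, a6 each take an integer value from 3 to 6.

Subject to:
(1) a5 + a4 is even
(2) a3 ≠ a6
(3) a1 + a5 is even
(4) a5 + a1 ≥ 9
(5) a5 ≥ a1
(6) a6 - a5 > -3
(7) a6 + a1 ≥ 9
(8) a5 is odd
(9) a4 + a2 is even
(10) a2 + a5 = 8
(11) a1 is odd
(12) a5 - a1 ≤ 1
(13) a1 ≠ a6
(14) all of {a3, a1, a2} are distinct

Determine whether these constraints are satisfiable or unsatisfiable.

Satisfiable

The assignment a1 = 5, a2 = 3, a3 = 6, a4 = 5, a5 = 5, a6 = 4 works:
  constraint 4 holds since a5 + a1 = 10.
  constraint 6 holds since a6 - a5 = -1.
The rest check out directly.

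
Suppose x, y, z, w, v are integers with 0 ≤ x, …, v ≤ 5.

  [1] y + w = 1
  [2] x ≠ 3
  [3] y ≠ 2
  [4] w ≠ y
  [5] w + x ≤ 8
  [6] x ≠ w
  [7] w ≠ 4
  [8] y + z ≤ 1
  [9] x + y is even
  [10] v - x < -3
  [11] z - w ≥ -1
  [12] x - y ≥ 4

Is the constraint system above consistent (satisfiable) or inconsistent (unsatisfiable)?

Try x = 5, y = 1, z = 0, w = 0, v = 1.
Check constraint 1: y + w = 1; constraint 5: w + x = 5. The remaining constraints are straightforward to verify.

Satisfiable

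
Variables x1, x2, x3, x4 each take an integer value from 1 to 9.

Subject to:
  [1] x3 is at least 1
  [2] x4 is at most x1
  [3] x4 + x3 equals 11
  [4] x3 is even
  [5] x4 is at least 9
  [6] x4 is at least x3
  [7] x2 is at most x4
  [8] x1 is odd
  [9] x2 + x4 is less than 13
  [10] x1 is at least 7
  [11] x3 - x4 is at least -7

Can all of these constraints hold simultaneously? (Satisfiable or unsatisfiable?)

Take x1 = 9, x2 = 3, x3 = 2, x4 = 9. Then constraint 3: x4 + x3 = 11; constraint 9: x2 + x4 = 12; constraint 11: x3 - x4 = -7, and every other listed constraint is also met.

Satisfiable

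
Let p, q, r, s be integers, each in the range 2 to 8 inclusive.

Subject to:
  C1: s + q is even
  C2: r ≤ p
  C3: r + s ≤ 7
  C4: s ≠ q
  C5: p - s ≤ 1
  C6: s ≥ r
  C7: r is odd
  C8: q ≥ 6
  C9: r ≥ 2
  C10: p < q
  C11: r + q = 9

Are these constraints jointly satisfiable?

The assignment p = 5, q = 6, r = 3, s = 4 works:
  constraint 3 holds since r + s = 7.
  constraint 5 holds since p - s = 1.
The rest check out directly.

Satisfiable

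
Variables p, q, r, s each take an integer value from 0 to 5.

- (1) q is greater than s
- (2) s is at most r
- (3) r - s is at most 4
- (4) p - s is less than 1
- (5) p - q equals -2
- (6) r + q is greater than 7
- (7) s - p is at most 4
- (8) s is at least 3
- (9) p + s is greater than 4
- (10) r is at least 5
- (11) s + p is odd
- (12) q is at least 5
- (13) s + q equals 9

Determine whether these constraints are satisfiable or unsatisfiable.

Satisfiable

Take p = 3, q = 5, r = 5, s = 4. Then constraint 3: r - s = 1; constraint 4: p - s = -1, and every other listed constraint is also met.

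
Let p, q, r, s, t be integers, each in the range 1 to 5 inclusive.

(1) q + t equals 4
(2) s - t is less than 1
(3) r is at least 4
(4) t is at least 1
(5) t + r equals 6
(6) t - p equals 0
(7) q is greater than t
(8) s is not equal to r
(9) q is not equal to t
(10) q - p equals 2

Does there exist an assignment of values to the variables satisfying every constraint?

Try p = 1, q = 3, r = 5, s = 1, t = 1.
Check constraint 1: q + t = 4; constraint 2: s - t = 0; constraint 5: t + r = 6. The remaining constraints are straightforward to verify.

Satisfiable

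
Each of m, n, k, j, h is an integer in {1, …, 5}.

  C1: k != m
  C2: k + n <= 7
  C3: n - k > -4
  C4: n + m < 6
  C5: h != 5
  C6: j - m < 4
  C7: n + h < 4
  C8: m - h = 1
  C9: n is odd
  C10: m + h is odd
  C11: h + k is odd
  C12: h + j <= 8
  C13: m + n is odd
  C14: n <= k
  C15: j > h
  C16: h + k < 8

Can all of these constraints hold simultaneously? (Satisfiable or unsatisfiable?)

Take m = 2, n = 1, k = 4, j = 5, h = 1. Then constraint 2: k + n = 5; constraint 3: n - k = -3, and every other listed constraint is also met.

Satisfiable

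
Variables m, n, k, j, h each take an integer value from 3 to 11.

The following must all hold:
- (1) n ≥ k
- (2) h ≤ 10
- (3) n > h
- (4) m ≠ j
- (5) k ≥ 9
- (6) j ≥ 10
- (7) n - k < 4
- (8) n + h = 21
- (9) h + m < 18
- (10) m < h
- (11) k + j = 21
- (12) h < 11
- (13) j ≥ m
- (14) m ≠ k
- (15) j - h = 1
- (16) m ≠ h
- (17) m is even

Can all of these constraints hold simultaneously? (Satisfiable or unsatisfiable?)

Satisfiable

Try m = 6, n = 11, k = 10, j = 11, h = 10.
Check constraint 7: n - k = 1; constraint 8: n + h = 21. The remaining constraints are straightforward to verify.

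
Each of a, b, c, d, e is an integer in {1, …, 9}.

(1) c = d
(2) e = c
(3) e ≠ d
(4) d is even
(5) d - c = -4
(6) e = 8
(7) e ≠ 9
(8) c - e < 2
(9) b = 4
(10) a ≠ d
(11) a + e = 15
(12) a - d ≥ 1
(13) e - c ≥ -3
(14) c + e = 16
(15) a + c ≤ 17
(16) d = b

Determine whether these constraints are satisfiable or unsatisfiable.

Unsatisfiable

Constraint 6 fixes e = 8 and constraint 9 fixes b = 4. Constraints 1, 2, and 16 give e = c = d = b, so e = b. But 8 ≠ 4 — contradiction.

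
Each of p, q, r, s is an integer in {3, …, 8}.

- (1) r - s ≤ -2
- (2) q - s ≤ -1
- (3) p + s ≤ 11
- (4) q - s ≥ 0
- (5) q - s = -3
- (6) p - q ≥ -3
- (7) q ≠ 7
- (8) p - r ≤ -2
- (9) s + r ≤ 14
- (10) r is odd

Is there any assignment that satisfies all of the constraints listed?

Constraints 1, 4, 6, and 8 give p − q ≥ -3, q − s ≥ 0, s − r ≥ 2, r − p ≥ 2.
Adding all 4 inequalities: the left sides telescope to 0, and the right sides sum to (-3) + 0 + 2 + 2 = 1. So 0 ≥ 1, which is false.

Unsatisfiable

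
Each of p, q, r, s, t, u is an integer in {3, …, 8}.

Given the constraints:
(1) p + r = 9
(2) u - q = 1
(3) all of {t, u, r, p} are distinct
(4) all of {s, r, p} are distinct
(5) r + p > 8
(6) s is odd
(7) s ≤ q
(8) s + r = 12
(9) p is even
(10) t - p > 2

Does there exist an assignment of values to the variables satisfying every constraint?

Setting (p, q, r, s, t, u) = (4, 7, 5, 7, 7, 8) satisfies everything: constraint 1: p + r = 9; constraint 2: u - q = 1, and the others follow.

Satisfiable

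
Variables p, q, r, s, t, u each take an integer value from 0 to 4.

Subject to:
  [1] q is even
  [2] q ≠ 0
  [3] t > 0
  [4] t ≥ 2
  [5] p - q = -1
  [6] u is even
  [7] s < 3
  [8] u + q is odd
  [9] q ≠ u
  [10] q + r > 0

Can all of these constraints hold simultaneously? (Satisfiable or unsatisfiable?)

Constraint 6 makes u even and constraint 1 makes q even, so u + q must be even. Constraint 8 says u + q is odd — contradiction.

Unsatisfiable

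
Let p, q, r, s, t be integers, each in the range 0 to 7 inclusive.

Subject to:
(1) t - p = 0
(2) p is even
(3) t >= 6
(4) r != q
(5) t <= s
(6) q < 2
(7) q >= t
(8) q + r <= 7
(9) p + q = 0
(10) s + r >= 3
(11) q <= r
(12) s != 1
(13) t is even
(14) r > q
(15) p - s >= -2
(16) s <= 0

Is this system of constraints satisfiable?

From constraint 3: t ≥ 6. From constraints 5 and 16: t ≤ s and s ≤ 0, so t ≤ 0. But 0 < 6, so no value of t works.

Unsatisfiable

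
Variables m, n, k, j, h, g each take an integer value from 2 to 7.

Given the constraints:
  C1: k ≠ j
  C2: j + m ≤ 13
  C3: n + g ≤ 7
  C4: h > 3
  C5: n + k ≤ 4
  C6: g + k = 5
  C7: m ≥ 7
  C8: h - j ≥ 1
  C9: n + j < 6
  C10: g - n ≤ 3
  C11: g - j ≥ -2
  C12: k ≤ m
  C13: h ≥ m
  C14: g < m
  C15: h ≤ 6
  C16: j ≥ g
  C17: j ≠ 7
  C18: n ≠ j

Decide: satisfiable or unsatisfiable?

Unsatisfiable

From constraints 7 and 13: h ≥ m and m ≥ 7, so h ≥ 7. From constraint 15: h ≤ 6. But 6 < 7, so no value of h works.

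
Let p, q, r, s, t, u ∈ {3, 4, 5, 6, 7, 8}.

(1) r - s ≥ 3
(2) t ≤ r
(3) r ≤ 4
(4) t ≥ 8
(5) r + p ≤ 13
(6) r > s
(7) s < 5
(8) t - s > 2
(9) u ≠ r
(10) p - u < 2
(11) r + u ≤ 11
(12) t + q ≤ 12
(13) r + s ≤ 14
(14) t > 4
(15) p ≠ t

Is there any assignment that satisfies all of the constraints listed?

From constraint 4: t ≥ 8. From constraints 2 and 3: t ≤ r and r ≤ 4, so t ≤ 4. But 4 < 8, so no value of t works.

Unsatisfiable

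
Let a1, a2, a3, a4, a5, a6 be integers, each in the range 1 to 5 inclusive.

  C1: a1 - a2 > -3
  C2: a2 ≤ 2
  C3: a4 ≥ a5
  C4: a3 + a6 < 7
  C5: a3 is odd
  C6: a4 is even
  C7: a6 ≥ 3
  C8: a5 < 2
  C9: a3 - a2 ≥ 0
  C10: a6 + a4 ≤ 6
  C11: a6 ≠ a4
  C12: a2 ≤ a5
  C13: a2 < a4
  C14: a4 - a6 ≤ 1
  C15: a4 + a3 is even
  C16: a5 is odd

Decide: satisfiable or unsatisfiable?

Unsatisfiable

Constraint 6 makes a4 even and constraint 5 makes a3 odd, so a4 + a3 must be odd. Constraint 15 says a4 + a3 is even — contradiction.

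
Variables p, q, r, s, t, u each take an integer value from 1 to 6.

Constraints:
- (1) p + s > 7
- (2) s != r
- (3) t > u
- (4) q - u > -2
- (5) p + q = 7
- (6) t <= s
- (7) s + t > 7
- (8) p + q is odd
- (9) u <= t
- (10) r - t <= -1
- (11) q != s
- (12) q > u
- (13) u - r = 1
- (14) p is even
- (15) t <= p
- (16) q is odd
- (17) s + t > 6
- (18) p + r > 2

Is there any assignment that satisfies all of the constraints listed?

Take p = 4, q = 3, r = 1, s = 5, t = 3, u = 2. Then constraint 1: p + s = 9; constraint 4: q - u = 1; constraint 5: p + q = 7, and every other listed constraint is also met.

Satisfiable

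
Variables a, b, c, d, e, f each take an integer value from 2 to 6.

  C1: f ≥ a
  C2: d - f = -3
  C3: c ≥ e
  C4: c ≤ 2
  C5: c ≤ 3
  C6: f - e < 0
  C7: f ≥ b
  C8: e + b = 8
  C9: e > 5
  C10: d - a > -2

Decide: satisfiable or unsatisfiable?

Unsatisfiable

From constraint 9: e ≥ 6. From constraints 3 and 5: e ≤ c and c ≤ 3, so e ≤ 3. But 3 < 6, so no value of e works.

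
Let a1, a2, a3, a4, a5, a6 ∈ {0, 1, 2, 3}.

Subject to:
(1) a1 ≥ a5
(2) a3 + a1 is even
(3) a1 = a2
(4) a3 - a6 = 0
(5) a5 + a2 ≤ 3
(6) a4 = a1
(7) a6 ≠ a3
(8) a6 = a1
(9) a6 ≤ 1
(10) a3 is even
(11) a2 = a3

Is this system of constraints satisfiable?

Unsatisfiable

From constraints 3, 8, and 11, a6 = a1 = a2 = a3, so a6 = a3. But constraint 7 says a6 ≠ a3. Contradiction.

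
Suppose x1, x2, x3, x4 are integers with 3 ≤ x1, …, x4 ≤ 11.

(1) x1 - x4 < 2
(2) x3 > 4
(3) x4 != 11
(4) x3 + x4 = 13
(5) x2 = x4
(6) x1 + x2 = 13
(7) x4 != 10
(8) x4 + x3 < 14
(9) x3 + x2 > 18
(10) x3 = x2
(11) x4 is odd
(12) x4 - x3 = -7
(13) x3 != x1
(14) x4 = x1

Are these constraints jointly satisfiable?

From constraints 5, 10, and 14, x3 = x2 = x4 = x1, so x3 = x1. But constraint 13 says x3 ≠ x1. Contradiction.

Unsatisfiable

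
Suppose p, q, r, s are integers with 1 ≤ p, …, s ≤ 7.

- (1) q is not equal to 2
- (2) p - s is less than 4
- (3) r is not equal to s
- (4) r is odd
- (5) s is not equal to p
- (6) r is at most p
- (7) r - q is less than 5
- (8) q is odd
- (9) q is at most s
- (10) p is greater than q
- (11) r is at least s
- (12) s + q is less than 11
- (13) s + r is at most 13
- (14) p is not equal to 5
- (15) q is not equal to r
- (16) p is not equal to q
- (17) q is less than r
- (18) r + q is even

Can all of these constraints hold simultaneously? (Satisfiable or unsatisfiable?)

Take p = 7, q = 3, r = 7, s = 6. Then constraint 2: p - s = 1; constraint 7: r - q = 4, and every other listed constraint is also met.

Satisfiable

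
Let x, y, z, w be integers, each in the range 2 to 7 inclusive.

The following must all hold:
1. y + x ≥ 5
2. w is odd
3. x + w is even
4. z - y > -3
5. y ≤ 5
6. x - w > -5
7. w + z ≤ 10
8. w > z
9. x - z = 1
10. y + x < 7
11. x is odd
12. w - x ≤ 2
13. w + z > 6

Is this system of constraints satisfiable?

Satisfiable

Take x = 3, y = 3, z = 2, w = 5. Then constraint 1: y + x = 6; constraint 4: z - y = -1, and every other listed constraint is also met.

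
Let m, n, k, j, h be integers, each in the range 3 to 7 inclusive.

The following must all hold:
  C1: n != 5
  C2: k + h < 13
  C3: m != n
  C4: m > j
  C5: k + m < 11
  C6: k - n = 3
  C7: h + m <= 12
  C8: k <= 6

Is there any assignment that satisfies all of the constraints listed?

Satisfiable

Setting (m, n, k, j, h) = (4, 3, 6, 3, 6) satisfies everything: constraint 2: k + h = 12; constraint 5: k + m = 10, and the others follow.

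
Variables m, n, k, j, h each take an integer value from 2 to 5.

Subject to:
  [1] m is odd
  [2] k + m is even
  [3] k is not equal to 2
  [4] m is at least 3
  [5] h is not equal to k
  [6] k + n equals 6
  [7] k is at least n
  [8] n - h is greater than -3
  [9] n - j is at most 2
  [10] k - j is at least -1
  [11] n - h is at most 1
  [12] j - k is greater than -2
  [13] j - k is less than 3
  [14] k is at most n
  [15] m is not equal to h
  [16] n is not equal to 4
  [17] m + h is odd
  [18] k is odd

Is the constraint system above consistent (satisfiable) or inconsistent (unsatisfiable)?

Satisfiable

The assignment m = 3, n = 3, k = 3, j = 4, h = 4 works:
  constraint 6 holds since k + n = 6.
  constraint 8 holds since n - h = -1.
The rest check out directly.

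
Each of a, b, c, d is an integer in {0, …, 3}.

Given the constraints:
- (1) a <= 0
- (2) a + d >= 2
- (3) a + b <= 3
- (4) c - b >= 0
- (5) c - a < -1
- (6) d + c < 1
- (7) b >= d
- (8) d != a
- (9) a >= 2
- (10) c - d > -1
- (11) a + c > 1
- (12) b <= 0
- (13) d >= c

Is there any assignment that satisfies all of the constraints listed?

From constraint 1: a ≤ 0. From constraints 7 and 12: d ≤ b ≤ 0. Hence a + d ≤ 0. But constraint 2 requires a + d ≥ 2, and 2 > 0. Contradiction.

Unsatisfiable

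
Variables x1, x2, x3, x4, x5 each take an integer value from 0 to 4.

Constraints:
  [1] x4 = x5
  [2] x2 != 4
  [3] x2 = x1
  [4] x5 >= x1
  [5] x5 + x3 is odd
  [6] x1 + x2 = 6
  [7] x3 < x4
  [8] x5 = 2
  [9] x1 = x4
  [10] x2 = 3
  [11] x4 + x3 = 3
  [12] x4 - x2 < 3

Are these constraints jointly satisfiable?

Unsatisfiable

Constraint 10 fixes x2 = 3 and constraint 8 fixes x5 = 2. Constraints 1, 3, and 9 give x2 = x1 = x4 = x5, so x2 = x5. But 3 ≠ 2 — contradiction.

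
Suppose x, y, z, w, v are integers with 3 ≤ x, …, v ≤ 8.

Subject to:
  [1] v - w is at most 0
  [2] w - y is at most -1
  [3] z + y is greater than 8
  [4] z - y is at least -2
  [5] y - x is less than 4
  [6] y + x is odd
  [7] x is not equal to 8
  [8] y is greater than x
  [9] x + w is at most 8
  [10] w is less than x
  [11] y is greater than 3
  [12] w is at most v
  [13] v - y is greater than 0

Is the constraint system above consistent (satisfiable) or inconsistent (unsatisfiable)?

Constraints 1, 8, 10, and 13 give y < v, v ≤ w, w < x, x < y. Chaining: y < v ≤ w < x < y, which forces y < y — impossible.

Unsatisfiable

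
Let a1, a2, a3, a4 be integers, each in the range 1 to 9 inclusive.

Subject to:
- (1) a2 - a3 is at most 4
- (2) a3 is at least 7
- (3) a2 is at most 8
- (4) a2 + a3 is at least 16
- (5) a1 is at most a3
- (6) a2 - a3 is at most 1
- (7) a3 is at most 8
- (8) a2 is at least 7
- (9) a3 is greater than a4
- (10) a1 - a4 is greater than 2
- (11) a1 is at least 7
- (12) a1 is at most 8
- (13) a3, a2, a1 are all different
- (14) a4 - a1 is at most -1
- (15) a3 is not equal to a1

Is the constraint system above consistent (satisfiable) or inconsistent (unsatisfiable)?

Constraints 2, 3, 7, 8, 11, and 12 confine each of a3, a2, a1 to the 2 values {7, 8}.
Constraint 13 requires all 3 of them to be distinct, but only 2 values are available — impossible by the pigeonhole principle.

Unsatisfiable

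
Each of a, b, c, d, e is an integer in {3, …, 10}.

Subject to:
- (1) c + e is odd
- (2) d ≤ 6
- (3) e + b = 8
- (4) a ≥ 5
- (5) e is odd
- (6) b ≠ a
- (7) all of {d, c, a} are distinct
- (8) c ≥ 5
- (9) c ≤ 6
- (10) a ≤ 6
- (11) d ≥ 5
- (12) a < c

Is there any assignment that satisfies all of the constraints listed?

Unsatisfiable

Constraints 2, 4, 8, 9, 10, and 11 confine each of d, c, a to the 2 values {5, 6}.
Constraint 7 requires all 3 of them to be distinct, but only 2 values are available — impossible by the pigeonhole principle.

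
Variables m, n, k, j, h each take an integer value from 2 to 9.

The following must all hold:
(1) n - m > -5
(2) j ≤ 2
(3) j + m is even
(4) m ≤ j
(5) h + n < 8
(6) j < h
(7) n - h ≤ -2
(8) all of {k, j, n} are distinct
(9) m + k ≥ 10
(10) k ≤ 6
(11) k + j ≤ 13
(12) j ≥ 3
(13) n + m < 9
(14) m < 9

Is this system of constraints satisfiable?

Unsatisfiable

From constraints 2 and 4: m ≤ j ≤ 2. From constraint 10: k ≤ 6. Hence m + k ≤ 8. But constraint 9 requires m + k ≥ 10, and 10 > 8. Contradiction.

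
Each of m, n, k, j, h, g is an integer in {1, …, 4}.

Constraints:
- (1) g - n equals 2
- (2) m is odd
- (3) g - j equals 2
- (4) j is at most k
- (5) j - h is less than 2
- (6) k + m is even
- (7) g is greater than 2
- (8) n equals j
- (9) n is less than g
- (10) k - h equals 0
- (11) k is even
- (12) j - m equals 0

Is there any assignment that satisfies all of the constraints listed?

Constraint 11 makes k even and constraint 2 makes m odd, so k + m must be odd. Constraint 6 says k + m is even — contradiction.

Unsatisfiable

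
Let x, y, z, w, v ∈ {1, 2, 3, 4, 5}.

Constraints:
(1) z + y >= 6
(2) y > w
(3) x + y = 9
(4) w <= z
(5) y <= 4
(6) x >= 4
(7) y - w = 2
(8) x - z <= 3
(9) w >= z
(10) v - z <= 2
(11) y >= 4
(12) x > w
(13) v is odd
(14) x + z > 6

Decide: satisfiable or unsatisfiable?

Take x = 5, y = 4, z = 2, w = 2, v = 1. Then constraint 1: z + y = 6; constraint 3: x + y = 9; constraint 7: y - w = 2, and every other listed constraint is also met.

Satisfiable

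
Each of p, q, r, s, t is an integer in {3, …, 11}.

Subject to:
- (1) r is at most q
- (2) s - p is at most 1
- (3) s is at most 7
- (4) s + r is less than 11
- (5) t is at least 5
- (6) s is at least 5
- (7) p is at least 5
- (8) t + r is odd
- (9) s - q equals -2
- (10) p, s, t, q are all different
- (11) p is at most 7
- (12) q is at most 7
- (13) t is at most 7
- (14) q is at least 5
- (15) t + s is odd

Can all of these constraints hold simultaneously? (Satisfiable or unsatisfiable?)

Unsatisfiable

Constraints 3, 5, 6, 7, 11, 12, 13, and 14 confine each of p, s, t, q to the 3 values {5, …, 7}.
Constraint 10 requires all 4 of them to be distinct, but only 3 values are available — impossible by the pigeonhole principle.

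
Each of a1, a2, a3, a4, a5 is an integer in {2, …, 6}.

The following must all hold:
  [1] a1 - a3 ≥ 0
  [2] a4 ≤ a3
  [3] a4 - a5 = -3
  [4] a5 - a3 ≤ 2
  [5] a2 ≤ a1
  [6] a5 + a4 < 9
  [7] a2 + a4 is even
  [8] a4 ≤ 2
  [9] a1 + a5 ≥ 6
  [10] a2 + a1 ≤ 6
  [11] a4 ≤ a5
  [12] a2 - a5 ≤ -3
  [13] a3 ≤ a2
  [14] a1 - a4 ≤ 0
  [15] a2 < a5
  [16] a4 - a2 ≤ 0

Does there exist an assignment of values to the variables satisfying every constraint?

Constraints 1, 4, 12, 14, and 16 give a5 − a2 ≥ 3, a2 − a4 ≥ 0, a4 − a1 ≥ 0, a1 − a3 ≥ 0, a3 − a5 ≥ -2.
Adding all 5 inequalities: the left sides telescope to 0, and the right sides sum to 3 + 0 + 0 + 0 + (-2) = 1. So 0 ≥ 1, which is false.

Unsatisfiable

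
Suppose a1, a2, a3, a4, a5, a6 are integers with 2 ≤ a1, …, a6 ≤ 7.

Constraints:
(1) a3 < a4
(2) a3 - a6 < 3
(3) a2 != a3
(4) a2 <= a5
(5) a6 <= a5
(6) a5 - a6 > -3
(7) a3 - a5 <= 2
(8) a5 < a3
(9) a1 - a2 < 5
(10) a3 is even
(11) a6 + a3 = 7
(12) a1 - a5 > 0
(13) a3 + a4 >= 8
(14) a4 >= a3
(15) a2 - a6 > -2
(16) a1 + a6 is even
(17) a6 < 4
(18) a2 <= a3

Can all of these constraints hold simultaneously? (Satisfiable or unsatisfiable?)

Satisfiable

The assignment a1 = 5, a2 = 2, a3 = 4, a4 = 5, a5 = 3, a6 = 3 works:
  constraint 2 holds since a3 - a6 = 1.
  constraint 6 holds since a5 - a6 = 0.
  constraint 7 holds since a3 - a5 = 1.
The rest check out directly.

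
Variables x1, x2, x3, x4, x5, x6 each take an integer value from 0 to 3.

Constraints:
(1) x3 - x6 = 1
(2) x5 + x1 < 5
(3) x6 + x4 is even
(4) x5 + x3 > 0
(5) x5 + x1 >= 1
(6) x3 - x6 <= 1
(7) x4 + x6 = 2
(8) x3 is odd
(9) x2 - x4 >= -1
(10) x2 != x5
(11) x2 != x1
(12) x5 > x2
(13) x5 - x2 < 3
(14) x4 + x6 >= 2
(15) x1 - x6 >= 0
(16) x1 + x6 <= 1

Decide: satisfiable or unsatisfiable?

Take x1 = 0, x2 = 1, x3 = 1, x4 = 2, x5 = 2, x6 = 0. Then constraint 1: x3 - x6 = 1; constraint 2: x5 + x1 = 2; constraint 4: x5 + x3 = 3, and every other listed constraint is also met.

Satisfiable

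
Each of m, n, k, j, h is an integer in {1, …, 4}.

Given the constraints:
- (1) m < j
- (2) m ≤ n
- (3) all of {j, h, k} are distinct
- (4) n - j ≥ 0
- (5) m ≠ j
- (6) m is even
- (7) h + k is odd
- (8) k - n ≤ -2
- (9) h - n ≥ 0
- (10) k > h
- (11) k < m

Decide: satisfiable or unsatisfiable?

Constraints 1, 4, 9, 10, and 11 give m < j, j ≤ n, n ≤ h, h < k, k < m. Chaining: m < j ≤ n ≤ h < k < m, which forces m < m — impossible.

Unsatisfiable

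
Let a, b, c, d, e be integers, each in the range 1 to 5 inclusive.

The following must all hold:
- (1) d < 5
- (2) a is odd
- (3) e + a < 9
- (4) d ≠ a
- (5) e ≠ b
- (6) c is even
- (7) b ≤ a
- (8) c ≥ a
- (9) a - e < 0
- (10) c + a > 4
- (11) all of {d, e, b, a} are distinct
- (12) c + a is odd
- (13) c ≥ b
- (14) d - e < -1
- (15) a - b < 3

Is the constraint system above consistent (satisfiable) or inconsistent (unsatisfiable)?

The assignment a = 3, b = 2, c = 4, d = 1, e = 5 works:
  constraint 3 holds since e + a = 8.
  constraint 9 holds since a - e = -2.
The rest check out directly.

Satisfiable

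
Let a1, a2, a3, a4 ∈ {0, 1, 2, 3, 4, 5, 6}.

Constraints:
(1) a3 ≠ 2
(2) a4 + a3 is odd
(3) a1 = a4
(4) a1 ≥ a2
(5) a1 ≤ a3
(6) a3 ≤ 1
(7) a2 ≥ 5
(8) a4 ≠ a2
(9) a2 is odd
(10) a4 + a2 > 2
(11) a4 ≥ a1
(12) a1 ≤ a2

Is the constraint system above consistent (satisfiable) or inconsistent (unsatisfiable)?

From constraints 4 and 7: a1 ≥ a2 and a2 ≥ 5, so a1 ≥ 5. From constraints 5 and 6: a1 ≤ a3 and a3 ≤ 1, so a1 ≤ 1. But 1 < 5, so no value of a1 works.

Unsatisfiable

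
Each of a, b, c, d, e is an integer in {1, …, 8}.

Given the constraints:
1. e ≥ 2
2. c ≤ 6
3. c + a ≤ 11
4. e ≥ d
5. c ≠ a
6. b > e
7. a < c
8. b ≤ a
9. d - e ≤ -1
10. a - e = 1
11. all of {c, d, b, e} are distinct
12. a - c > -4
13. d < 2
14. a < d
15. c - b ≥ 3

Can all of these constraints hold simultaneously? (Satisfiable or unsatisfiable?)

Constraints 6, 8, 9, and 14 give e < b, b ≤ a, a < d, d < e. Chaining: e < b ≤ a < d < e, which forces e < e — impossible.

Unsatisfiable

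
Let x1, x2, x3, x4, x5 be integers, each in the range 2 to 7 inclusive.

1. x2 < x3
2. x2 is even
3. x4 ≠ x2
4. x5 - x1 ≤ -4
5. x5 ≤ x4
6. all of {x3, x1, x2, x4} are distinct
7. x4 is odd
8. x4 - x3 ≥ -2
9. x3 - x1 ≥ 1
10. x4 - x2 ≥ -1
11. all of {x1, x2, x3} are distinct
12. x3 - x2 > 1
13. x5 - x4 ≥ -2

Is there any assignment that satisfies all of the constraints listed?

Unsatisfiable

Constraints 4, 8, 9, and 13 give x3 − x1 ≥ 1, x1 − x5 ≥ 4, x5 − x4 ≥ -2, x4 − x3 ≥ -2.
Adding all 4 inequalities: the left sides telescope to 0, and the right sides sum to 1 + 4 + (-2) + (-2) = 1. So 0 ≥ 1, which is false.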